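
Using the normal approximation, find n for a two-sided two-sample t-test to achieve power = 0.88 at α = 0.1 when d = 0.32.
n = 156 per group

Sample size formula (two-sample t-test, normal approximation):
n = 2 · ((z_{α/2} + z_β) / d)²

z_{α/2} = 1.645 (for α = 0.1, two-sided)
z_β = 1.175 (for power = 0.88)
d = 0.32

n = 2 · ((1.645 + 1.175) / 0.32)²
n = 2 · (8.813)²
n ≈ 155.34
Round up to the next whole number: n = 156 per group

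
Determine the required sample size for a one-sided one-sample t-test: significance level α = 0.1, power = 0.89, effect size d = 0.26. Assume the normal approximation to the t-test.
n = 94

Sample size formula (one-sample t-test, normal approximation):
n = ((z_α + z_β) / d)²

z_α = 1.282 (for α = 0.1, one-sided)
z_β = 1.227 (for power = 0.89)
d = 0.26

n = ((1.282 + 1.227) / 0.26)²
n = (9.650)²
n ≈ 93.12
Round up to the next whole number: n = 94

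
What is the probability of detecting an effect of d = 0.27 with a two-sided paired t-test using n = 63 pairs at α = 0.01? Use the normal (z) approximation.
Power ≈ 0.33

Power calculation (paired t-test, normal approximation):
z_β = d · √n - z_{α/2}
z_β = 0.27 · √63 - 2.576
z_β = 0.27 · 7.937 - 2.576
z_β = -0.433

Power = Φ(z_β) = Φ(-0.433) ≈ 0.333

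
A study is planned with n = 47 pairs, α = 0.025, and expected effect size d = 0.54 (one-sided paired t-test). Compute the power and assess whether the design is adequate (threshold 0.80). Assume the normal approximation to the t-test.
Power ≈ 0.96; the study is adequately powered (power ≥ 0.80)

Power calculation (paired t-test, normal approximation):
z_β = d · √n - z_α
z_β = 0.54 · √47 - 1.960
z_β = 0.54 · 6.856 - 1.960
z_β = 1.742

Power = Φ(z_β) = Φ(1.742) ≈ 0.959

Effect size d = 0.54 is medium by Cohen's convention (0.2/0.5/0.8).

Threshold: power ≥ 0.80 is conventionally adequate.
Power ≈ 0.96 → the study is adequately powered (power ≥ 0.80).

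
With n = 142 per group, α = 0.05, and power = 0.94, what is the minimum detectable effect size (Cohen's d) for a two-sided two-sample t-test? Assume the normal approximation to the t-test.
d ≈ 0.42

Minimum detectable effect (two-sample t-test, normal approximation):
d = (z_{α/2} + z_β) / √(n/2)
d = (1.960 + 1.555) / √(142/2)
d = 3.515 / 8.426
d ≈ 0.42

By Cohen's convention (0.2 small / 0.5 medium / 0.8 large): small effect.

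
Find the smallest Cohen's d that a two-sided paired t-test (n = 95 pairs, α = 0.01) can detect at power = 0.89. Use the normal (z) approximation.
d ≈ 0.39

Minimum detectable effect (paired t-test, normal approximation):
d = (z_{α/2} + z_β) / √n
d = (2.576 + 1.227) / √95
d = 3.802 / 9.747
d ≈ 0.39

By Cohen's convention (0.2 small / 0.5 medium / 0.8 large): small effect.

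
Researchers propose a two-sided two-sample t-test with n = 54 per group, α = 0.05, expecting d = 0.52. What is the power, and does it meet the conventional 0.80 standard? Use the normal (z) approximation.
Power ≈ 0.77; the study is underpowered (power < 0.80)

Power calculation (two-sample t-test, normal approximation):
z_β = d · √(n/2) - z_{α/2}
z_β = 0.52 · √(54/2) - 1.960
z_β = 0.52 · 5.196 - 1.960
z_β = 0.742

Power = Φ(z_β) = Φ(0.742) ≈ 0.771

Effect size d = 0.52 is medium by Cohen's convention (0.2/0.5/0.8).

Threshold: power ≥ 0.80 is conventionally adequate.
Power ≈ 0.77 → the study is underpowered (power < 0.80).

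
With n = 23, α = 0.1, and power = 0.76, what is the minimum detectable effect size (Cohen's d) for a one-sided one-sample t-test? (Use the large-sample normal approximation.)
d ≈ 0.41

Minimum detectable effect (one-sample t-test, normal approximation):
d = (z_α + z_β) / √n
d = (1.282 + 0.706) / √23
d = 1.988 / 4.796
d ≈ 0.41

By Cohen's convention (0.2 small / 0.5 medium / 0.8 large): small effect.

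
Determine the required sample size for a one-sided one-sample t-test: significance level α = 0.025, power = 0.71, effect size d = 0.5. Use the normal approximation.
n = 26

Sample size formula (one-sample t-test, normal approximation):
n = ((z_α + z_β) / d)²

z_α = 1.960 (for α = 0.025, one-sided)
z_β = 0.553 (for power = 0.71)
d = 0.5

n = ((1.960 + 0.553) / 0.5)²
n = (5.026)²
n ≈ 25.26
Round up to the next whole number: n = 26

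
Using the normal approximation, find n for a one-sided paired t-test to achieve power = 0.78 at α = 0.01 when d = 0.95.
n = 11 pairs

Sample size formula (paired t-test, normal approximation):
n = ((z_α + z_β) / d)²

z_α = 2.326 (for α = 0.01, one-sided)
z_β = 0.772 (for power = 0.78)
d = 0.95

n = ((2.326 + 0.772) / 0.95)²
n = (3.261)²
n ≈ 10.63
Round up to the next whole number: n = 11 pairs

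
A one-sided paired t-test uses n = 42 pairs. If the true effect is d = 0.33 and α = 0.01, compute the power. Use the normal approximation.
Power ≈ 0.43

Power calculation (paired t-test, normal approximation):
z_β = d · √n - z_α
z_β = 0.33 · √42 - 2.326
z_β = 0.33 · 6.481 - 2.326
z_β = -0.188

Power = Φ(z_β) = Φ(-0.188) ≈ 0.426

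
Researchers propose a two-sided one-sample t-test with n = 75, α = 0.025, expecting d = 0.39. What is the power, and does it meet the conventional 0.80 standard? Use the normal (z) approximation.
Power ≈ 0.87; the study is adequately powered (power ≥ 0.80)

Power calculation (one-sample t-test, normal approximation):
z_β = d · √n - z_{α/2}
z_β = 0.39 · √75 - 2.241
z_β = 0.39 · 8.660 - 2.241
z_β = 1.136

Power = Φ(z_β) = Φ(1.136) ≈ 0.872

Effect size d = 0.39 is small by Cohen's convention (0.2/0.5/0.8).

Threshold: power ≥ 0.80 is conventionally adequate.
Power ≈ 0.87 → the study is adequately powered (power ≥ 0.80).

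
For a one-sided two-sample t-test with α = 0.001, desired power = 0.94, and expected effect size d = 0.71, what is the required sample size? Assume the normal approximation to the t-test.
n = 86 per group

Sample size formula (two-sample t-test, normal approximation):
n = 2 · ((z_α + z_β) / d)²

z_α = 3.090 (for α = 0.001, one-sided)
z_β = 1.555 (for power = 0.94)
d = 0.71

n = 2 · ((3.090 + 1.555) / 0.71)²
n = 2 · (6.542)²
n ≈ 85.60
Round up to the next whole number: n = 86 per group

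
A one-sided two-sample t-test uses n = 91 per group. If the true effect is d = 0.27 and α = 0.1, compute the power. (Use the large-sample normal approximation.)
Power ≈ 0.71

Power calculation (two-sample t-test, normal approximation):
z_β = d · √(n/2) - z_α
z_β = 0.27 · √(91/2) - 1.282
z_β = 0.27 · 6.745 - 1.282
z_β = 0.540

Power = Φ(z_β) = Φ(0.540) ≈ 0.705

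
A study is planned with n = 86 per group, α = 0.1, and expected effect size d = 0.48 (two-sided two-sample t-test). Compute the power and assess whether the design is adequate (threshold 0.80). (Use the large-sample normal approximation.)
Power ≈ 0.93; the study is adequately powered (power ≥ 0.80)

Power calculation (two-sample t-test, normal approximation):
z_β = d · √(n/2) - z_{α/2}
z_β = 0.48 · √(86/2) - 1.645
z_β = 0.48 · 6.557 - 1.645
z_β = 1.503

Power = Φ(z_β) = Φ(1.503) ≈ 0.934

Effect size d = 0.48 is small by Cohen's convention (0.2/0.5/0.8).

Threshold: power ≥ 0.80 is conventionally adequate.
Power ≈ 0.93 → the study is adequately powered (power ≥ 0.80).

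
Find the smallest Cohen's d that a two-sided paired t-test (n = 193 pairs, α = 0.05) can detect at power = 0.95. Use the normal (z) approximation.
d ≈ 0.26

Minimum detectable effect (paired t-test, normal approximation):
d = (z_{α/2} + z_β) / √n
d = (1.960 + 1.645) / √193
d = 3.605 / 13.892
d ≈ 0.26

By Cohen's convention (0.2 small / 0.5 medium / 0.8 large): small effect.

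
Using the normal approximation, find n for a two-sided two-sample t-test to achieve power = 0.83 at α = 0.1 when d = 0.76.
n = 24 per group

Sample size formula (two-sample t-test, normal approximation):
n = 2 · ((z_{α/2} + z_β) / d)²

z_{α/2} = 1.645 (for α = 0.1, two-sided)
z_β = 0.954 (for power = 0.83)
d = 0.76

n = 2 · ((1.645 + 0.954) / 0.76)²
n = 2 · (3.420)²
n ≈ 23.39
Round up to the next whole number: n = 24 per group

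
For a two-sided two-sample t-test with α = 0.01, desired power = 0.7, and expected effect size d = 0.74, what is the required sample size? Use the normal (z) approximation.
n = 36 per group

Sample size formula (two-sample t-test, normal approximation):
n = 2 · ((z_{α/2} + z_β) / d)²

z_{α/2} = 2.576 (for α = 0.01, two-sided)
z_β = 0.524 (for power = 0.7)
d = 0.74

n = 2 · ((2.576 + 0.524) / 0.74)²
n = 2 · (4.189)²
n ≈ 35.10
Round up to the next whole number: n = 36 per group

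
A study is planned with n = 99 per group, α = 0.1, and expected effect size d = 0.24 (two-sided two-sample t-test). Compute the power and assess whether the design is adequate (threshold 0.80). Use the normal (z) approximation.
Power ≈ 0.52; the study is underpowered (power < 0.80)

Power calculation (two-sample t-test, normal approximation):
z_β = d · √(n/2) - z_{α/2}
z_β = 0.24 · √(99/2) - 1.645
z_β = 0.24 · 7.036 - 1.645
z_β = 0.044

Power = Φ(z_β) = Φ(0.044) ≈ 0.517

Effect size d = 0.24 is small by Cohen's convention (0.2/0.5/0.8).

Threshold: power ≥ 0.80 is conventionally adequate.
Power ≈ 0.52 → the study is underpowered (power < 0.80).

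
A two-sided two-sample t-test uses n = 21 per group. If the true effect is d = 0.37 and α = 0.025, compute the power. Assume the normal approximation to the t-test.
Power ≈ 0.15

Power calculation (two-sample t-test, normal approximation):
z_β = d · √(n/2) - z_{α/2}
z_β = 0.37 · √(21/2) - 2.241
z_β = 0.37 · 3.240 - 2.241
z_β = -1.042

Power = Φ(z_β) = Φ(-1.042) ≈ 0.149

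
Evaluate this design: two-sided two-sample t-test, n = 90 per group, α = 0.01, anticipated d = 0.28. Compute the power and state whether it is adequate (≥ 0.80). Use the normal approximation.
Power ≈ 0.24; the study is underpowered (power < 0.80)

Power calculation (two-sample t-test, normal approximation):
z_β = d · √(n/2) - z_{α/2}
z_β = 0.28 · √(90/2) - 2.576
z_β = 0.28 · 6.708 - 2.576
z_β = -0.698

Power = Φ(z_β) = Φ(-0.698) ≈ 0.243

Effect size d = 0.28 is small by Cohen's convention (0.2/0.5/0.8).

Threshold: power ≥ 0.80 is conventionally adequate.
Power ≈ 0.24 → the study is underpowered (power < 0.80).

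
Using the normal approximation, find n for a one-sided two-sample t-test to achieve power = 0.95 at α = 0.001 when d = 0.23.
n = 848 per group

Sample size formula (two-sample t-test, normal approximation):
n = 2 · ((z_α + z_β) / d)²

z_α = 3.090 (for α = 0.001, one-sided)
z_β = 1.645 (for power = 0.95)
d = 0.23

n = 2 · ((3.090 + 1.645) / 0.23)²
n = 2 · (20.587)²
n ≈ 847.65
Round up to the next whole number: n = 848 per group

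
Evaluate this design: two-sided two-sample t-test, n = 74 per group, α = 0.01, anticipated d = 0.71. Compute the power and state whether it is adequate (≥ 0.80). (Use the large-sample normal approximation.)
Power ≈ 0.96; the study is adequately powered (power ≥ 0.80)

Power calculation (two-sample t-test, normal approximation):
z_β = d · √(n/2) - z_{α/2}
z_β = 0.71 · √(74/2) - 2.576
z_β = 0.71 · 6.083 - 2.576
z_β = 1.743

Power = Φ(z_β) = Φ(1.743) ≈ 0.959

Effect size d = 0.71 is medium by Cohen's convention (0.2/0.5/0.8).

Threshold: power ≥ 0.80 is conventionally adequate.
Power ≈ 0.96 → the study is adequately powered (power ≥ 0.80).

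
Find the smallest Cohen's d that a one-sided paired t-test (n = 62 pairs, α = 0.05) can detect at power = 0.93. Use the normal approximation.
d ≈ 0.40

Minimum detectable effect (paired t-test, normal approximation):
d = (z_α + z_β) / √n
d = (1.645 + 1.476) / √62
d = 3.121 / 7.874
d ≈ 0.40

By Cohen's convention (0.2 small / 0.5 medium / 0.8 large): small effect.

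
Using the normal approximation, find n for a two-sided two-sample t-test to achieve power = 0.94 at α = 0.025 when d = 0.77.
n = 49 per group

Sample size formula (two-sample t-test, normal approximation):
n = 2 · ((z_{α/2} + z_β) / d)²

z_{α/2} = 2.241 (for α = 0.025, two-sided)
z_β = 1.555 (for power = 0.94)
d = 0.77

n = 2 · ((2.241 + 1.555) / 0.77)²
n = 2 · (4.930)²
n ≈ 48.61
Round up to the next whole number: n = 49 per group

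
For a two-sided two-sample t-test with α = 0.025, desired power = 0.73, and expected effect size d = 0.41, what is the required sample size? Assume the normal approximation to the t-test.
n = 97 per group

Sample size formula (two-sample t-test, normal approximation):
n = 2 · ((z_{α/2} + z_β) / d)²

z_{α/2} = 2.241 (for α = 0.025, two-sided)
z_β = 0.613 (for power = 0.73)
d = 0.41

n = 2 · ((2.241 + 0.613) / 0.41)²
n = 2 · (6.961)²
n ≈ 96.91
Round up to the next whole number: n = 97 per group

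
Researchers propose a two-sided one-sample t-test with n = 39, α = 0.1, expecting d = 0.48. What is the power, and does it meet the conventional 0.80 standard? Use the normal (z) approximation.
Power ≈ 0.91; the study is adequately powered (power ≥ 0.80)

Power calculation (one-sample t-test, normal approximation):
z_β = d · √n - z_{α/2}
z_β = 0.48 · √39 - 1.645
z_β = 0.48 · 6.245 - 1.645
z_β = 1.353

Power = Φ(z_β) = Φ(1.353) ≈ 0.912

Effect size d = 0.48 is small by Cohen's convention (0.2/0.5/0.8).

Threshold: power ≥ 0.80 is conventionally adequate.
Power ≈ 0.91 → the study is adequately powered (power ≥ 0.80).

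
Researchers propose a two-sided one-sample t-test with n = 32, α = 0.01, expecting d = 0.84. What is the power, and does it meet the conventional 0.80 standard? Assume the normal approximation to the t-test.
Power ≈ 0.99; the study is adequately powered (power ≥ 0.80)

Power calculation (one-sample t-test, normal approximation):
z_β = d · √n - z_{α/2}
z_β = 0.84 · √32 - 2.576
z_β = 0.84 · 5.657 - 2.576
z_β = 2.176

Power = Φ(z_β) = Φ(2.176) ≈ 0.985

Effect size d = 0.84 is large by Cohen's convention (0.2/0.5/0.8).

Threshold: power ≥ 0.80 is conventionally adequate.
Power ≈ 0.99 → the study is adequately powered (power ≥ 0.80).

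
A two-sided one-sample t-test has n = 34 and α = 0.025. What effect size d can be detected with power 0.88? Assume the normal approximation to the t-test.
d ≈ 0.59

Minimum detectable effect (one-sample t-test, normal approximation):
d = (z_{α/2} + z_β) / √n
d = (2.241 + 1.175) / √34
d = 3.416 / 5.831
d ≈ 0.59

By Cohen's convention (0.2 small / 0.5 medium / 0.8 large): medium effect.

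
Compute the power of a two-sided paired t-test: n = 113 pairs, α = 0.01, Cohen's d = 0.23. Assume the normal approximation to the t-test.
Power ≈ 0.45

Power calculation (paired t-test, normal approximation):
z_β = d · √n - z_{α/2}
z_β = 0.23 · √113 - 2.576
z_β = 0.23 · 10.630 - 2.576
z_β = -0.131

Power = Φ(z_β) = Φ(-0.131) ≈ 0.448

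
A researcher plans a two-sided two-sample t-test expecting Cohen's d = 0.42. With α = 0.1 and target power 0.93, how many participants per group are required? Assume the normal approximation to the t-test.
n = 111 per group

Sample size formula (two-sample t-test, normal approximation):
n = 2 · ((z_{α/2} + z_β) / d)²

z_{α/2} = 1.645 (for α = 0.1, two-sided)
z_β = 1.476 (for power = 0.93)
d = 0.42

n = 2 · ((1.645 + 1.476) / 0.42)²
n = 2 · (7.431)²
n ≈ 110.44
Round up to the next whole number: n = 111 per group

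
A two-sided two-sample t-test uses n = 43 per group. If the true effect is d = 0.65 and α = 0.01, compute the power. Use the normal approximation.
Power ≈ 0.67

Power calculation (two-sample t-test, normal approximation):
z_β = d · √(n/2) - z_{α/2}
z_β = 0.65 · √(43/2) - 2.576
z_β = 0.65 · 4.637 - 2.576
z_β = 0.438

Power = Φ(z_β) = Φ(0.438) ≈ 0.669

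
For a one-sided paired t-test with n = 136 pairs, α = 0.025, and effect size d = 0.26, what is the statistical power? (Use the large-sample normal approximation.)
Power ≈ 0.86

Power calculation (paired t-test, normal approximation):
z_β = d · √n - z_α
z_β = 0.26 · √136 - 1.960
z_β = 0.26 · 11.662 - 1.960
z_β = 1.072

Power = Φ(z_β) = Φ(1.072) ≈ 0.858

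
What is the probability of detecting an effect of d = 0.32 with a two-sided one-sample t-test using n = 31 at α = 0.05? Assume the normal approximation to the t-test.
Power ≈ 0.43

Power calculation (one-sample t-test, normal approximation):
z_β = d · √n - z_{α/2}
z_β = 0.32 · √31 - 1.960
z_β = 0.32 · 5.568 - 1.960
z_β = -0.178

Power = Φ(z_β) = Φ(-0.178) ≈ 0.429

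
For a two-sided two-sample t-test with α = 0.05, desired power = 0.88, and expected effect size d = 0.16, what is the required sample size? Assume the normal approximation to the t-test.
n = 768 per group

Sample size formula (two-sample t-test, normal approximation):
n = 2 · ((z_{α/2} + z_β) / d)²

z_{α/2} = 1.960 (for α = 0.05, two-sided)
z_β = 1.175 (for power = 0.88)
d = 0.16

n = 2 · ((1.960 + 1.175) / 0.16)²
n = 2 · (19.594)²
n ≈ 767.85
Round up to the next whole number: n = 768 per group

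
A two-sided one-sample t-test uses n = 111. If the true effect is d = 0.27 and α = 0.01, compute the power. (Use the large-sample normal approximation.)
Power ≈ 0.61

Power calculation (one-sample t-test, normal approximation):
z_β = d · √n - z_{α/2}
z_β = 0.27 · √111 - 2.576
z_β = 0.27 · 10.536 - 2.576
z_β = 0.269

Power = Φ(z_β) = Φ(0.269) ≈ 0.606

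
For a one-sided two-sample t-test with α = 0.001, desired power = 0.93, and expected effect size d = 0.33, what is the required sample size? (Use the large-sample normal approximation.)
n = 383 per group

Sample size formula (two-sample t-test, normal approximation):
n = 2 · ((z_α + z_β) / d)²

z_α = 3.090 (for α = 0.001, one-sided)
z_β = 1.476 (for power = 0.93)
d = 0.33

n = 2 · ((3.090 + 1.476) / 0.33)²
n = 2 · (13.836)²
n ≈ 382.87
Round up to the next whole number: n = 383 per group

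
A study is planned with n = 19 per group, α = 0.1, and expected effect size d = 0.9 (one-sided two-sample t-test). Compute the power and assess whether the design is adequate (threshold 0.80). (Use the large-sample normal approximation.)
Power ≈ 0.93; the study is adequately powered (power ≥ 0.80)

Power calculation (two-sample t-test, normal approximation):
z_β = d · √(n/2) - z_α
z_β = 0.9 · √(19/2) - 1.282
z_β = 0.9 · 3.082 - 1.282
z_β = 1.492

Power = Φ(z_β) = Φ(1.492) ≈ 0.932

Effect size d = 0.9 is large by Cohen's convention (0.2/0.5/0.8).

Threshold: power ≥ 0.80 is conventionally adequate.
Power ≈ 0.93 → the study is adequately powered (power ≥ 0.80).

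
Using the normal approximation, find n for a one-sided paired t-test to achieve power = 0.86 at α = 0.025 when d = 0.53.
n = 33 pairs

Sample size formula (paired t-test, normal approximation):
n = ((z_α + z_β) / d)²

z_α = 1.960 (for α = 0.025, one-sided)
z_β = 1.080 (for power = 0.86)
d = 0.53

n = ((1.960 + 1.080) / 0.53)²
n = (5.736)²
n ≈ 32.90
Round up to the next whole number: n = 33 pairs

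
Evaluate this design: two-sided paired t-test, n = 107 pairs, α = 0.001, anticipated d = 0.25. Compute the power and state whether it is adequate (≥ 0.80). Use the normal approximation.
Power ≈ 0.24; the study is underpowered (power < 0.80)

Power calculation (paired t-test, normal approximation):
z_β = d · √n - z_{α/2}
z_β = 0.25 · √107 - 3.291
z_β = 0.25 · 10.344 - 3.291
z_β = -0.705

Power = Φ(z_β) = Φ(-0.705) ≈ 0.241

Effect size d = 0.25 is small by Cohen's convention (0.2/0.5/0.8).

Threshold: power ≥ 0.80 is conventionally adequate.
Power ≈ 0.24 → the study is underpowered (power < 0.80).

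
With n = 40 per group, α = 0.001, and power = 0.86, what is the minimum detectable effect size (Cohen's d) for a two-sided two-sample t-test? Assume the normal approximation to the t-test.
d ≈ 0.98

Minimum detectable effect (two-sample t-test, normal approximation):
d = (z_{α/2} + z_β) / √(n/2)
d = (3.291 + 1.080) / √(40/2)
d = 4.371 / 4.472
d ≈ 0.98

By Cohen's convention (0.2 small / 0.5 medium / 0.8 large): large effect.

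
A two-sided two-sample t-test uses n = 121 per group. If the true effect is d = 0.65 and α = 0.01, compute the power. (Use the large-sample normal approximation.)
Power ≈ 0.99

Power calculation (two-sample t-test, normal approximation):
z_β = d · √(n/2) - z_{α/2}
z_β = 0.65 · √(121/2) - 2.576
z_β = 0.65 · 7.778 - 2.576
z_β = 2.480

Power = Φ(z_β) = Φ(2.480) ≈ 0.993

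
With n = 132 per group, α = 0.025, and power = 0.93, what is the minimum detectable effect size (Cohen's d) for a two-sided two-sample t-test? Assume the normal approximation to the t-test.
d ≈ 0.46

Minimum detectable effect (two-sample t-test, normal approximation):
d = (z_{α/2} + z_β) / √(n/2)
d = (2.241 + 1.476) / √(132/2)
d = 3.717 / 8.124
d ≈ 0.46

By Cohen's convention (0.2 small / 0.5 medium / 0.8 large): small effect.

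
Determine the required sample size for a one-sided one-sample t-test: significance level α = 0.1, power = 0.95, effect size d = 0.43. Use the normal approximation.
n = 47

Sample size formula (one-sample t-test, normal approximation):
n = ((z_α + z_β) / d)²

z_α = 1.282 (for α = 0.1, one-sided)
z_β = 1.645 (for power = 0.95)
d = 0.43

n = ((1.282 + 1.645) / 0.43)²
n = (6.807)²
n ≈ 46.34
Round up to the next whole number: n = 47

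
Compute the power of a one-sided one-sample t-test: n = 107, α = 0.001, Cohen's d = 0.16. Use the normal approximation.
Power ≈ 0.08

Power calculation (one-sample t-test, normal approximation):
z_β = d · √n - z_α
z_β = 0.16 · √107 - 3.090
z_β = 0.16 · 10.344 - 3.090
z_β = -1.435

Power = Φ(z_β) = Φ(-1.435) ≈ 0.076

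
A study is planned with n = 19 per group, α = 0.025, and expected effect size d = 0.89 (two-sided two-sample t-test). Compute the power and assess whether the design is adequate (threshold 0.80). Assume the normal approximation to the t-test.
Power ≈ 0.69; the study is underpowered (power < 0.80)

Power calculation (two-sample t-test, normal approximation):
z_β = d · √(n/2) - z_{α/2}
z_β = 0.89 · √(19/2) - 2.241
z_β = 0.89 · 3.082 - 2.241
z_β = 0.502

Power = Φ(z_β) = Φ(0.502) ≈ 0.692

Effect size d = 0.89 is large by Cohen's convention (0.2/0.5/0.8).

Threshold: power ≥ 0.80 is conventionally adequate.
Power ≈ 0.69 → the study is underpowered (power < 0.80).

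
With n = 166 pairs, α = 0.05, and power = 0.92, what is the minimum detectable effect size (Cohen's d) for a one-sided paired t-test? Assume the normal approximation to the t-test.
d ≈ 0.24

Minimum detectable effect (paired t-test, normal approximation):
d = (z_α + z_β) / √n
d = (1.645 + 1.405) / √166
d = 3.050 / 12.884
d ≈ 0.24

By Cohen's convention (0.2 small / 0.5 medium / 0.8 large): small effect.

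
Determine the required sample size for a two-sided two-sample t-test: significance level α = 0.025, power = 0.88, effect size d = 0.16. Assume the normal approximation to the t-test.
n = 912 per group

Sample size formula (two-sample t-test, normal approximation):
n = 2 · ((z_{α/2} + z_β) / d)²

z_{α/2} = 2.241 (for α = 0.025, two-sided)
z_β = 1.175 (for power = 0.88)
d = 0.16

n = 2 · ((2.241 + 1.175) / 0.16)²
n = 2 · (21.350)²
n ≈ 911.64
Round up to the next whole number: n = 912 per group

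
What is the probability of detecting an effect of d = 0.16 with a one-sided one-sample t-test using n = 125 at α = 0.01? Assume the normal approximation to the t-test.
Power ≈ 0.30

Power calculation (one-sample t-test, normal approximation):
z_β = d · √n - z_α
z_β = 0.16 · √125 - 2.326
z_β = 0.16 · 11.180 - 2.326
z_β = -0.537

Power = Φ(z_β) = Φ(-0.537) ≈ 0.295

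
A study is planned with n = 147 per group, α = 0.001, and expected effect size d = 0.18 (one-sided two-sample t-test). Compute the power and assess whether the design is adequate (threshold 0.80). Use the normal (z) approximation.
Power ≈ 0.06; the study is underpowered (power < 0.80)

Power calculation (two-sample t-test, normal approximation):
z_β = d · √(n/2) - z_α
z_β = 0.18 · √(147/2) - 3.090
z_β = 0.18 · 8.573 - 3.090
z_β = -1.547

Power = Φ(z_β) = Φ(-1.547) ≈ 0.061

Effect size d = 0.18 is very small by Cohen's convention (0.2/0.5/0.8).

Threshold: power ≥ 0.80 is conventionally adequate.
Power ≈ 0.06 → the study is underpowered (power < 0.80).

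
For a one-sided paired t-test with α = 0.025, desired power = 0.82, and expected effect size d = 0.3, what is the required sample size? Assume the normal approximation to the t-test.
n = 92 pairs

Sample size formula (paired t-test, normal approximation):
n = ((z_α + z_β) / d)²

z_α = 1.960 (for α = 0.025, one-sided)
z_β = 0.915 (for power = 0.82)
d = 0.3

n = ((1.960 + 0.915) / 0.3)²
n = (9.583)²
n ≈ 91.83
Round up to the next whole number: n = 92 pairs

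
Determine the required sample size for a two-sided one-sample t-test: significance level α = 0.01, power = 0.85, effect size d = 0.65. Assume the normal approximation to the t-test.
n = 31

Sample size formula (one-sample t-test, normal approximation):
n = ((z_{α/2} + z_β) / d)²

z_{α/2} = 2.576 (for α = 0.01, two-sided)
z_β = 1.036 (for power = 0.85)
d = 0.65

n = ((2.576 + 1.036) / 0.65)²
n = (5.557)²
n ≈ 30.88
Round up to the next whole number: n = 31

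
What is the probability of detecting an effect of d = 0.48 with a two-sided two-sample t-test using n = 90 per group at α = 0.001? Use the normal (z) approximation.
Power ≈ 0.47

Power calculation (two-sample t-test, normal approximation):
z_β = d · √(n/2) - z_{α/2}
z_β = 0.48 · √(90/2) - 3.291
z_β = 0.48 · 6.708 - 3.291
z_β = -0.071

Power = Φ(z_β) = Φ(-0.071) ≈ 0.472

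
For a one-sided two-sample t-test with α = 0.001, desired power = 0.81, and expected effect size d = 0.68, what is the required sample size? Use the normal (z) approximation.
n = 69 per group

Sample size formula (two-sample t-test, normal approximation):
n = 2 · ((z_α + z_β) / d)²

z_α = 3.090 (for α = 0.001, one-sided)
z_β = 0.878 (for power = 0.81)
d = 0.68

n = 2 · ((3.090 + 0.878) / 0.68)²
n = 2 · (5.835)²
n ≈ 68.09
Round up to the next whole number: n = 69 per group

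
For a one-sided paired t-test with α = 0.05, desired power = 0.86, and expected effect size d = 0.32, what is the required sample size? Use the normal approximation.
n = 73 pairs

Sample size formula (paired t-test, normal approximation):
n = ((z_α + z_β) / d)²

z_α = 1.645 (for α = 0.05, one-sided)
z_β = 1.080 (for power = 0.86)
d = 0.32

n = ((1.645 + 1.080) / 0.32)²
n = (8.516)²
n ≈ 72.52
Round up to the next whole number: n = 73 pairs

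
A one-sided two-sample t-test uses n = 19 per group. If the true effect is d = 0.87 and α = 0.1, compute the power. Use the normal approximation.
Power ≈ 0.92

Power calculation (two-sample t-test, normal approximation):
z_β = d · √(n/2) - z_α
z_β = 0.87 · √(19/2) - 1.282
z_β = 0.87 · 3.082 - 1.282
z_β = 1.400

Power = Φ(z_β) = Φ(1.400) ≈ 0.919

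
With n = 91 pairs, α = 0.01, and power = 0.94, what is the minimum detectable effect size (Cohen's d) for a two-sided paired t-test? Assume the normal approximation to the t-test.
d ≈ 0.43

Minimum detectable effect (paired t-test, normal approximation):
d = (z_{α/2} + z_β) / √n
d = (2.576 + 1.555) / √91
d = 4.131 / 9.539
d ≈ 0.43

By Cohen's convention (0.2 small / 0.5 medium / 0.8 large): small effect.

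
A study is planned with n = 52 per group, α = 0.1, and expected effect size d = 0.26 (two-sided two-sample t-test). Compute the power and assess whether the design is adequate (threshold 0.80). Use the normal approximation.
Power ≈ 0.37; the study is underpowered (power < 0.80)

Power calculation (two-sample t-test, normal approximation):
z_β = d · √(n/2) - z_{α/2}
z_β = 0.26 · √(52/2) - 1.645
z_β = 0.26 · 5.099 - 1.645
z_β = -0.319

Power = Φ(z_β) = Φ(-0.319) ≈ 0.375

Effect size d = 0.26 is small by Cohen's convention (0.2/0.5/0.8).

Threshold: power ≥ 0.80 is conventionally adequate.
Power ≈ 0.37 → the study is underpowered (power < 0.80).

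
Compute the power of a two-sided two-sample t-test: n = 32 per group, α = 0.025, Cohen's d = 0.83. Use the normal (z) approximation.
Power ≈ 0.86

Power calculation (two-sample t-test, normal approximation):
z_β = d · √(n/2) - z_{α/2}
z_β = 0.83 · √(32/2) - 2.241
z_β = 0.83 · 4.000 - 2.241
z_β = 1.079

Power = Φ(z_β) = Φ(1.079) ≈ 0.860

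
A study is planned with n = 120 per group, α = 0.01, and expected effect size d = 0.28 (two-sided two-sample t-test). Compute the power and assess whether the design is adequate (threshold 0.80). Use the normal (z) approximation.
Power ≈ 0.34; the study is underpowered (power < 0.80)

Power calculation (two-sample t-test, normal approximation):
z_β = d · √(n/2) - z_{α/2}
z_β = 0.28 · √(120/2) - 2.576
z_β = 0.28 · 7.746 - 2.576
z_β = -0.407

Power = Φ(z_β) = Φ(-0.407) ≈ 0.342

Effect size d = 0.28 is small by Cohen's convention (0.2/0.5/0.8).

Threshold: power ≥ 0.80 is conventionally adequate.
Power ≈ 0.34 → the study is underpowered (power < 0.80).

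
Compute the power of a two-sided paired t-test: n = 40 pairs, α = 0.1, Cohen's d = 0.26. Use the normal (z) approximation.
Power ≈ 0.50

Power calculation (paired t-test, normal approximation):
z_β = d · √n - z_{α/2}
z_β = 0.26 · √40 - 1.645
z_β = 0.26 · 6.325 - 1.645
z_β = -0.000

Power = Φ(z_β) = Φ(-0.000) ≈ 0.500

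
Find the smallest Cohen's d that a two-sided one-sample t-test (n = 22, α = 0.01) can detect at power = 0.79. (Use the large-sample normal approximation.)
d ≈ 0.72

Minimum detectable effect (one-sample t-test, normal approximation):
d = (z_{α/2} + z_β) / √n
d = (2.576 + 0.806) / √22
d = 3.382 / 4.690
d ≈ 0.72

By Cohen's convention (0.2 small / 0.5 medium / 0.8 large): medium effect.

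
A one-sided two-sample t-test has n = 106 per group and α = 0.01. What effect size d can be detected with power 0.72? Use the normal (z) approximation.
d ≈ 0.40

Minimum detectable effect (two-sample t-test, normal approximation):
d = (z_α + z_β) / √(n/2)
d = (2.326 + 0.583) / √(106/2)
d = 2.909 / 7.280
d ≈ 0.40

By Cohen's convention (0.2 small / 0.5 medium / 0.8 large): small effect.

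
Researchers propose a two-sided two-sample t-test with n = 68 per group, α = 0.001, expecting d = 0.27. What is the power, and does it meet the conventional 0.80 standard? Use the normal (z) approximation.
Power ≈ 0.04; the study is underpowered (power < 0.80)

Power calculation (two-sample t-test, normal approximation):
z_β = d · √(n/2) - z_{α/2}
z_β = 0.27 · √(68/2) - 3.291
z_β = 0.27 · 5.831 - 3.291
z_β = -1.716

Power = Φ(z_β) = Φ(-1.716) ≈ 0.043

Effect size d = 0.27 is small by Cohen's convention (0.2/0.5/0.8).

Threshold: power ≥ 0.80 is conventionally adequate.
Power ≈ 0.04 → the study is underpowered (power < 0.80).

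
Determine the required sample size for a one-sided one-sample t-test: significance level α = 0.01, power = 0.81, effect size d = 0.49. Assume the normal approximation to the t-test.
n = 43

Sample size formula (one-sample t-test, normal approximation):
n = ((z_α + z_β) / d)²

z_α = 2.326 (for α = 0.01, one-sided)
z_β = 0.878 (for power = 0.81)
d = 0.49

n = ((2.326 + 0.878) / 0.49)²
n = (6.539)²
n ≈ 42.76
Round up to the next whole number: n = 43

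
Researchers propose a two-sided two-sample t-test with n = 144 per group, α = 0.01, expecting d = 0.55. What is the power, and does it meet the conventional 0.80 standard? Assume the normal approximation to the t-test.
Power ≈ 0.98; the study is adequately powered (power ≥ 0.80)

Power calculation (two-sample t-test, normal approximation):
z_β = d · √(n/2) - z_{α/2}
z_β = 0.55 · √(144/2) - 2.576
z_β = 0.55 · 8.485 - 2.576
z_β = 2.091

Power = Φ(z_β) = Φ(2.091) ≈ 0.982

Effect size d = 0.55 is medium by Cohen's convention (0.2/0.5/0.8).

Threshold: power ≥ 0.80 is conventionally adequate.
Power ≈ 0.98 → the study is adequately powered (power ≥ 0.80).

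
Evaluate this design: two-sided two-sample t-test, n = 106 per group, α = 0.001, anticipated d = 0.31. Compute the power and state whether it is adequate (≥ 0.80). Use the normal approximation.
Power ≈ 0.15; the study is underpowered (power < 0.80)

Power calculation (two-sample t-test, normal approximation):
z_β = d · √(n/2) - z_{α/2}
z_β = 0.31 · √(106/2) - 3.291
z_β = 0.31 · 7.280 - 3.291
z_β = -1.034

Power = Φ(z_β) = Φ(-1.034) ≈ 0.151

Effect size d = 0.31 is small by Cohen's convention (0.2/0.5/0.8).

Threshold: power ≥ 0.80 is conventionally adequate.
Power ≈ 0.15 → the study is underpowered (power < 0.80).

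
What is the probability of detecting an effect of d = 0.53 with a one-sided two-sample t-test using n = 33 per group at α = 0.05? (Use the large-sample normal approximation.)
Power ≈ 0.69

Power calculation (two-sample t-test, normal approximation):
z_β = d · √(n/2) - z_α
z_β = 0.53 · √(33/2) - 1.645
z_β = 0.53 · 4.062 - 1.645
z_β = 0.508

Power = Φ(z_β) = Φ(0.508) ≈ 0.694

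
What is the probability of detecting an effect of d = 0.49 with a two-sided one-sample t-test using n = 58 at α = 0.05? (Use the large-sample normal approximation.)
Power ≈ 0.96

Power calculation (one-sample t-test, normal approximation):
z_β = d · √n - z_{α/2}
z_β = 0.49 · √58 - 1.960
z_β = 0.49 · 7.616 - 1.960
z_β = 1.772

Power = Φ(z_β) = Φ(1.772) ≈ 0.962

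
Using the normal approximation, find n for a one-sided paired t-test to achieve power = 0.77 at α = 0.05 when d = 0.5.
n = 23 pairs

Sample size formula (paired t-test, normal approximation):
n = ((z_α + z_β) / d)²

z_α = 1.645 (for α = 0.05, one-sided)
z_β = 0.739 (for power = 0.77)
d = 0.5

n = ((1.645 + 0.739) / 0.5)²
n = (4.768)²
n ≈ 22.73
Round up to the next whole number: n = 23 pairs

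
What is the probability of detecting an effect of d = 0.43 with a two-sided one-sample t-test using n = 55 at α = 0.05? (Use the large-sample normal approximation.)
Power ≈ 0.89

Power calculation (one-sample t-test, normal approximation):
z_β = d · √n - z_{α/2}
z_β = 0.43 · √55 - 1.960
z_β = 0.43 · 7.416 - 1.960
z_β = 1.229

Power = Φ(z_β) = Φ(1.229) ≈ 0.890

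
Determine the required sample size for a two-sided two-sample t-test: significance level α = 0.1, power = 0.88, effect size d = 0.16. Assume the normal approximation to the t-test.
n = 622 per group

Sample size formula (two-sample t-test, normal approximation):
n = 2 · ((z_{α/2} + z_β) / d)²

z_{α/2} = 1.645 (for α = 0.1, two-sided)
z_β = 1.175 (for power = 0.88)
d = 0.16

n = 2 · ((1.645 + 1.175) / 0.16)²
n = 2 · (17.625)²
n ≈ 621.28
Round up to the next whole number: n = 622 per group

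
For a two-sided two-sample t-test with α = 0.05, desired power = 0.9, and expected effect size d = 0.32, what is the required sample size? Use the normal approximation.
n = 206 per group

Sample size formula (two-sample t-test, normal approximation):
n = 2 · ((z_{α/2} + z_β) / d)²

z_{α/2} = 1.960 (for α = 0.05, two-sided)
z_β = 1.282 (for power = 0.9)
d = 0.32

n = 2 · ((1.960 + 1.282) / 0.32)²
n = 2 · (10.131)²
n ≈ 205.27
Round up to the next whole number: n = 206 per group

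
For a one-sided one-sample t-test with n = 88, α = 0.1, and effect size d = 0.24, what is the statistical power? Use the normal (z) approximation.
Power ≈ 0.83

Power calculation (one-sample t-test, normal approximation):
z_β = d · √n - z_α
z_β = 0.24 · √88 - 1.282
z_β = 0.24 · 9.381 - 1.282
z_β = 0.970

Power = Φ(z_β) = Φ(0.970) ≈ 0.834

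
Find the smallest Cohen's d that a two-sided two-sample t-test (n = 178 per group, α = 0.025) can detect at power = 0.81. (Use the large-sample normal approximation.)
d ≈ 0.33

Minimum detectable effect (two-sample t-test, normal approximation):
d = (z_{α/2} + z_β) / √(n/2)
d = (2.241 + 0.878) / √(178/2)
d = 3.119 / 9.434
d ≈ 0.33

By Cohen's convention (0.2 small / 0.5 medium / 0.8 large): small effect.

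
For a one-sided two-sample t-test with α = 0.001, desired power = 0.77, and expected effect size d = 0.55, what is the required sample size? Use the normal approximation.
n = 97 per group

Sample size formula (two-sample t-test, normal approximation):
n = 2 · ((z_α + z_β) / d)²

z_α = 3.090 (for α = 0.001, one-sided)
z_β = 0.739 (for power = 0.77)
d = 0.55

n = 2 · ((3.090 + 0.739) / 0.55)²
n = 2 · (6.962)²
n ≈ 96.94
Round up to the next whole number: n = 97 per group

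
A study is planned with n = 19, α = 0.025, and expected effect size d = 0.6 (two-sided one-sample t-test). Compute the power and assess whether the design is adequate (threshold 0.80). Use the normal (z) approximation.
Power ≈ 0.65; the study is underpowered (power < 0.80)

Power calculation (one-sample t-test, normal approximation):
z_β = d · √n - z_{α/2}
z_β = 0.6 · √19 - 2.241
z_β = 0.6 · 4.359 - 2.241
z_β = 0.374

Power = Φ(z_β) = Φ(0.374) ≈ 0.646

Effect size d = 0.6 is medium by Cohen's convention (0.2/0.5/0.8).

Threshold: power ≥ 0.80 is conventionally adequate.
Power ≈ 0.65 → the study is underpowered (power < 0.80).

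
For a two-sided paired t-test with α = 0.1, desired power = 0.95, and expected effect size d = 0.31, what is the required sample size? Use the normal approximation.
n = 113 pairs

Sample size formula (paired t-test, normal approximation):
n = ((z_{α/2} + z_β) / d)²

z_{α/2} = 1.645 (for α = 0.1, two-sided)
z_β = 1.645 (for power = 0.95)
d = 0.31

n = ((1.645 + 1.645) / 0.31)²
n = (10.613)²
n ≈ 112.64
Round up to the next whole number: n = 113 pairs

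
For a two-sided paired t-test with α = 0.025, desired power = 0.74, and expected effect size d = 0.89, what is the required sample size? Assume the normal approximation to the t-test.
n = 11 pairs

Sample size formula (paired t-test, normal approximation):
n = ((z_{α/2} + z_β) / d)²

z_{α/2} = 2.241 (for α = 0.025, two-sided)
z_β = 0.643 (for power = 0.74)
d = 0.89

n = ((2.241 + 0.643) / 0.89)²
n = (3.240)²
n ≈ 10.50
Round up to the next whole number: n = 11 pairs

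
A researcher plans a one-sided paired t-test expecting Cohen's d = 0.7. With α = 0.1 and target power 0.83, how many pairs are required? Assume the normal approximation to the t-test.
n = 11 pairs

Sample size formula (paired t-test, normal approximation):
n = ((z_α + z_β) / d)²

z_α = 1.282 (for α = 0.1, one-sided)
z_β = 0.954 (for power = 0.83)
d = 0.7

n = ((1.282 + 0.954) / 0.7)²
n = (3.194)²
n ≈ 10.20
Round up to the next whole number: n = 11 pairs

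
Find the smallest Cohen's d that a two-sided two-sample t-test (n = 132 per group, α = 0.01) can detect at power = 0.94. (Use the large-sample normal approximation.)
d ≈ 0.51

Minimum detectable effect (two-sample t-test, normal approximation):
d = (z_{α/2} + z_β) / √(n/2)
d = (2.576 + 1.555) / √(132/2)
d = 4.131 / 8.124
d ≈ 0.51

By Cohen's convention (0.2 small / 0.5 medium / 0.8 large): medium effect.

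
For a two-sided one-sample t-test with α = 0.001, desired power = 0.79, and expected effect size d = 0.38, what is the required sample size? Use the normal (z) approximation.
n = 117

Sample size formula (one-sample t-test, normal approximation):
n = ((z_{α/2} + z_β) / d)²

z_{α/2} = 3.291 (for α = 0.001, two-sided)
z_β = 0.806 (for power = 0.79)
d = 0.38

n = ((3.291 + 0.806) / 0.38)²
n = (10.782)²
n ≈ 116.25
Round up to the next whole number: n = 117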